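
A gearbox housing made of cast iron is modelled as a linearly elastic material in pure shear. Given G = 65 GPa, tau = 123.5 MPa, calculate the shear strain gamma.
Model: a linearly elastic material in pure shear, so tau = G·gamma.
Solve for gamma: gamma = tau / G.
Convert to SI units:
  G = 65 GPa = 6.5 × 10¹⁰ Pa
  tau = 123.5 MPa = 1.235 × 10⁸ Pa
Substitute:
  gamma = (1.235 × 10⁸) / (6.5 × 10¹⁰)
  gamma = 0.0019
Final answer: gamma = 0.0019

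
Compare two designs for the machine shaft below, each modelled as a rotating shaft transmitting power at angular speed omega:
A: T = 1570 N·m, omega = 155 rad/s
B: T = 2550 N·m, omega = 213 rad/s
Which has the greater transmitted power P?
Model: a rotating shaft transmitting power at angular speed omega, so P = T·omega (SI units).
  A: P = 1570 × 155 = 243400 W = 243.4 kW
  B: P = 2550 × 213 = 543200 W = 543.2 kW
543.2 kW > 243.4 kW, so B is larger.
Final answer: B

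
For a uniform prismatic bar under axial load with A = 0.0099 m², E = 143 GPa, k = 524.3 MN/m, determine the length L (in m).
Model: a uniform prismatic bar under axial load, so k = (A·E) / L.
Solve for L: L = (A·E) / k.
Convert to SI units:
  E = 143 GPa = 1.43 × 10¹¹ Pa
  k = 524.3 MN/m = 5.243 × 10⁸ N/m
Substitute:
  L = (0.0099 × (1.43 × 10¹¹)) / (5.243 × 10⁸)
  L = 2.7 m
Final answer: L = 2.7 m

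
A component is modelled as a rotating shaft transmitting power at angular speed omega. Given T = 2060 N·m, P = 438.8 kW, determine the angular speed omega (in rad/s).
Model: a rotating shaft transmitting power at angular speed omega, so P = T·omega.
Solve for omega: omega = P / T.
Convert to SI units:
  P = 438.8 kW = 438800 W
Substitute:
  omega = 438800 / 2060
  omega = 213 rad/s
Final answer: omega = 213 rad/s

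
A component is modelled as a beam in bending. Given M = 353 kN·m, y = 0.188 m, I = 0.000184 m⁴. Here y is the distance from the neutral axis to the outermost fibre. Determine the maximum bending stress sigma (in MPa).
Model: a beam in bending, so sigma = (M·y) / I.
Convert to SI units:
  M = 353 kN·m = 353000 N·m
Substitute:
  sigma = (353000 × 0.188) / 0.000184
  sigma = 3.607 × 10⁸ Pa
Convert: sigma = 3.607 × 10⁸ Pa = 360.7 MPa
Final answer: sigma = 360.7 MPa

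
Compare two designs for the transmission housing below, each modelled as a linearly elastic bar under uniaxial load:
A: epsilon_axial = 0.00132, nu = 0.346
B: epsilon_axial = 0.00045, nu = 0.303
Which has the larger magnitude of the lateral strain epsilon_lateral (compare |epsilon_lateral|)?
Model: a linearly elastic bar under uniaxial load, so epsilon_lateral = -nu·epsilon_axial (SI units).
  A: epsilon_lateral = -(0.346 × 0.00132) = -0.0004567
  B: epsilon_lateral = -(0.303 × 0.00045) = -0.0001363
|epsilon_lateral|: A = 0.0004567, B = 0.0001363, so A is larger in magnitude.
Final answer: A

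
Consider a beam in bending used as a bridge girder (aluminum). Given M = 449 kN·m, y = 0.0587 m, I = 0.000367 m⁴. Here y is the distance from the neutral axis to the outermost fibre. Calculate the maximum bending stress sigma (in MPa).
Model: a beam in bending, so sigma = (M·y) / I.
Convert to SI units:
  M = 449 kN·m = 449000 N·m
Substitute:
  sigma = (449000 × 0.0587) / 0.000367
  sigma = 7.182 × 10⁷ Pa
Convert: sigma = 7.182 × 10⁷ Pa = 71.82 MPa
Final answer: sigma = 71.82 MPa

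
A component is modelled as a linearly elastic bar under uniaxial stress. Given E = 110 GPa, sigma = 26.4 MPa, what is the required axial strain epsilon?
Model: a linearly elastic bar under uniaxial stress, so sigma = E·epsilon.
Solve for epsilon: epsilon = sigma / E.
Convert to SI units:
  E = 110 GPa = 1.1 × 10¹¹ Pa
  sigma = 26.4 MPa = 2.64 × 10⁷ Pa
Substitute:
  epsilon = (2.64 × 10⁷) / (1.1 × 10¹¹)
  epsilon = 0.00024
Final answer: epsilon = 0.00024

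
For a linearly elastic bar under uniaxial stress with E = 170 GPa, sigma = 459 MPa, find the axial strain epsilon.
Model: a linearly elastic bar under uniaxial stress, so sigma = E·epsilon.
Solve for epsilon: epsilon = sigma / E.
Convert to SI units:
  E = 170 GPa = 1.7 × 10¹¹ Pa
  sigma = 459 MPa = 4.59 × 10⁸ Pa
Substitute:
  epsilon = (4.59 × 10⁸) / (1.7 × 10¹¹)
  epsilon = 0.0027
Final answer: epsilon = 0.0027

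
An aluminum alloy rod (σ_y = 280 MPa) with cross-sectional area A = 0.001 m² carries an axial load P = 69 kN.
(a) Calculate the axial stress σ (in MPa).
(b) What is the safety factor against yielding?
(a) Axial stress σ = P/A. Convert P = 69 kN = 69000 N.
  σ = 69000 / 0.001 = 6.9 × 10⁷ Pa = 69 MPa
(b) Safety factor SF = σ_y/σ = 280 / 69 = 4.058
Final answer: (a) σ = 69 MPa, (b) SF = 4.058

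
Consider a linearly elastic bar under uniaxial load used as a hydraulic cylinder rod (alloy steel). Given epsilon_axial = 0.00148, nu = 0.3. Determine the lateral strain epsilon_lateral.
Model: a linearly elastic bar under uniaxial load, so epsilon_lateral = -nu·epsilon_axial.
Substitute:
  epsilon_lateral = -(0.3 × 0.00148)
  epsilon_lateral = -0.000444
Final answer: epsilon_lateral = -0.000444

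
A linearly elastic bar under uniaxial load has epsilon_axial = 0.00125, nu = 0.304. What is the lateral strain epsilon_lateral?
Model: a linearly elastic bar under uniaxial load, so epsilon_lateral = -nu·epsilon_axial.
Substitute:
  epsilon_lateral = -(0.304 × 0.00125)
  epsilon_lateral = -0.00038
Final answer: epsilon_lateral = -0.00038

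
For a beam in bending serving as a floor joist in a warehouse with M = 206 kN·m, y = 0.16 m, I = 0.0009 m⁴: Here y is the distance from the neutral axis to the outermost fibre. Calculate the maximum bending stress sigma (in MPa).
Model: a beam in bending, so sigma = (M·y) / I.
Convert to SI units:
  M = 206 kN·m = 206000 N·m
Substitute:
  sigma = (206000 × 0.16) / 0.0009
  sigma = 3.662 × 10⁷ Pa
Convert: sigma = 3.662 × 10⁷ Pa = 36.62 MPa
Final answer: sigma = 36.62 MPa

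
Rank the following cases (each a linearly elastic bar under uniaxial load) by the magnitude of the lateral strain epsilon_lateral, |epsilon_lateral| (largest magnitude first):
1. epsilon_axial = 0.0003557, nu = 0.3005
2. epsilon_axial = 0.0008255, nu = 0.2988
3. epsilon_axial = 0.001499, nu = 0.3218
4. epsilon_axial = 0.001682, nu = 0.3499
Model: a linearly elastic bar under uniaxial load, so epsilon_lateral = -nu·epsilon_axial (SI units).
  Case 1: epsilon_lateral = -(0.3005 × 0.0003557) = -0.0001069
  Case 2: epsilon_lateral = -(0.2988 × 0.0008255) = -0.0002467
  Case 3: epsilon_lateral = -(0.3218 × 0.001499) = -0.0004824
  Case 4: epsilon_lateral = -(0.3499 × 0.001682) = -0.0005885
Ordering by |epsilon_lateral|: 0.0005885 (case 4) > 0.0004824 (case 3) > 0.0002467 (case 2) > 0.0001069 (case 1)
Final answer: 4, 3, 2, 1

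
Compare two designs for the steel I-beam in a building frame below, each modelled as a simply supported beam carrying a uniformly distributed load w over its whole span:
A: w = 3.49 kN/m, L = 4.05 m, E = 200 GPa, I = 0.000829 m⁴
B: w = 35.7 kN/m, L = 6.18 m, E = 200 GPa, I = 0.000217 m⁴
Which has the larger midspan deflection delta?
Model: a simply supported beam carrying a uniformly distributed load w over its whole span, so delta = (5·w·L^4) / (384·E·I) (SI units).
  A: delta = (5 × 3490 × 4.05^4) / (384 × (2 × 10¹¹) × 0.000829) = 7.374 × 10⁻⁵ m = 0.07374 mm
  B: delta = (5 × 35700 × 6.18^4) / (384 × (2 × 10¹¹) × 0.000217) = 0.01562 m = 15.62 mm
15.62 mm > 0.07374 mm, so B is larger.
Final answer: B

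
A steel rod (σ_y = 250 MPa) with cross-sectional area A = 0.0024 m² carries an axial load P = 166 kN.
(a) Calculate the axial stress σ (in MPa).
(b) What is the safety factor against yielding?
(a) Axial stress σ = P/A. Convert P = 166 kN = 166000 N.
  σ = 166000 / 0.0024 = 6.917 × 10⁷ Pa = 69.17 MPa
(b) Safety factor SF = σ_y/σ = 250 / 69.17 = 3.614
Final answer: (a) σ = 69.17 MPa, (b) SF = 3.614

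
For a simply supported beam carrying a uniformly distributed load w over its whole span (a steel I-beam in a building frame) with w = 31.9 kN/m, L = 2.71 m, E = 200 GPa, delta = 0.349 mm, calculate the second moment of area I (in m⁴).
Model: a simply supported beam carrying a uniformly distributed load w over its whole span, so delta = (5·w·L^4) / (384·E·I).
Solve for I: I = (5·w·L^4) / (384·delta·E).
Convert to SI units:
  w = 31.9 kN/m = 31900 N/m
  E = 200 GPa = 2 × 10¹¹ Pa
  delta = 0.349 mm = 0.000349 m
Substitute:
  I = (5 × 31900 × 2.71^4) / (384 × 0.000349 × (2 × 10¹¹))
  I = 0.000321 m⁴
Final answer: I = 0.000321 m⁴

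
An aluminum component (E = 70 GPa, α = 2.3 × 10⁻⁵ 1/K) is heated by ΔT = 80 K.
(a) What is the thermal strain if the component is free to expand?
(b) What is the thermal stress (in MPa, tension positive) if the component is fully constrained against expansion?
(a) Free thermal strain ε_th = α·ΔT = (2.3 × 10⁻⁵) × 80 = 0.00184
(b) Fully constrained, the expansion is suppressed, so σ = -E·α·ΔT. Convert E = 70 GPa = 7 × 10¹⁰ Pa.
  σ = -(7 × 10¹⁰) × (2.3 × 10⁻⁵) × 80 = -1.288 × 10⁸ Pa = -128.8 MPa (compressive)
Final answer: (a) ε_th = 0.00184, (b) σ = -128.8 MPa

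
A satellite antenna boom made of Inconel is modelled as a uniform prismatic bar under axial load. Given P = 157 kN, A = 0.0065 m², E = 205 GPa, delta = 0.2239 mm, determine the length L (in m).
Model: a uniform prismatic bar under axial load, so delta = (P·L) / (A·E).
Solve for L: L = (delta·A·E) / P.
Convert to SI units:
  P = 157 kN = 157000 N
  E = 205 GPa = 2.05 × 10¹¹ Pa
  delta = 0.2239 mm = 0.0002239 m
Substitute:
  L = (0.0002239 × 0.0065 × (2.05 × 10¹¹)) / 157000
  L = 1.9 m
Final answer: L = 1.9 m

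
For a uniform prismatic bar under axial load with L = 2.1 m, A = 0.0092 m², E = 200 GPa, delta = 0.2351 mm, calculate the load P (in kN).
Model: a uniform prismatic bar under axial load, so delta = (P·L) / (A·E).
Solve for P: P = (delta·A·E) / L.
Convert to SI units:
  E = 200 GPa = 2 × 10¹¹ Pa
  delta = 0.2351 mm = 0.0002351 m
Substitute:
  P = (0.0002351 × 0.0092 × (2 × 10¹¹)) / 2.1
  P = 206000 N
Convert: P = 206000 N = 206 kN
Final answer: P = 206 kN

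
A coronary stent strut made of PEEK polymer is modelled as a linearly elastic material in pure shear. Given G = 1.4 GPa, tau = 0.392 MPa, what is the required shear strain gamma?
Model: a linearly elastic material in pure shear, so tau = G·gamma.
Solve for gamma: gamma = tau / G.
Convert to SI units:
  G = 1.4 GPa = 1.4 × 10⁹ Pa
  tau = 0.392 MPa = 392000 Pa
Substitute:
  gamma = 392000 / (1.4 × 10⁹)
  gamma = 0.00028
Final answer: gamma = 0.00028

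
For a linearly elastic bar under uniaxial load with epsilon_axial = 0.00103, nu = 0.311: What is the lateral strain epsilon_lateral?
Model: a linearly elastic bar under uniaxial load, so epsilon_lateral = -nu·epsilon_axial.
Substitute:
  epsilon_lateral = -(0.311 × 0.00103)
  epsilon_lateral = -0.0003203
Final answer: epsilon_lateral = -0.0003203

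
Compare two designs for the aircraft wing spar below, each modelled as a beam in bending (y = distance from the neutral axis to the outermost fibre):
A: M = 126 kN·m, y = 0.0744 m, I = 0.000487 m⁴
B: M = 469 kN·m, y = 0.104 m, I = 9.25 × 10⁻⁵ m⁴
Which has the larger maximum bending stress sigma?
Model: a beam in bending (y = distance from the neutral axis to the outermost fibre), so sigma = (M·y) / I (SI units).
  A: sigma = (126000 × 0.0744) / 0.000487 = 1.925 × 10⁷ Pa = 19.25 MPa
  B: sigma = (469000 × 0.104) / (9.25 × 10⁻⁵) = 5.273 × 10⁸ Pa = 527.3 MPa
527.3 MPa > 19.25 MPa, so B is larger.
Final answer: B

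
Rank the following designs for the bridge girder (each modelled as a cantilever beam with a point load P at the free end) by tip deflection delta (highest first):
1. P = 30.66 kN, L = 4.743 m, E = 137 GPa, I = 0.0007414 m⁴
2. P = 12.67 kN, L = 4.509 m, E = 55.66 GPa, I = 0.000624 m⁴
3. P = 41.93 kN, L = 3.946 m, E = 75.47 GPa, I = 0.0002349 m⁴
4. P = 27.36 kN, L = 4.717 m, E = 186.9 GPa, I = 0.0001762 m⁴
Model: a cantilever beam with a point load P at the free end, so delta = (P·L^3) / (3·E·I) (SI units).
  Case 1: delta = (30660 × 4.743^3) / (3 × (1.37 × 10¹¹) × 0.0007414) = 0.01074 m = 10.74 mm
  Case 2: delta = (12670 × 4.509^3) / (3 × (5.566 × 10¹⁰) × 0.000624) = 0.01115 m = 11.15 mm
  Case 3: delta = (41930 × 3.946^3) / (3 × (7.547 × 10¹⁰) × 0.0002349) = 0.04844 m = 48.44 mm
  Case 4: delta = (27360 × 4.717^3) / (3 × (1.869 × 10¹¹) × 0.0001762) = 0.02907 m = 29.07 mm
Ordering: 48.44 mm (case 3) > 29.07 mm (case 4) > 11.15 mm (case 2) > 10.74 mm (case 1)
Final answer: 3, 4, 2, 1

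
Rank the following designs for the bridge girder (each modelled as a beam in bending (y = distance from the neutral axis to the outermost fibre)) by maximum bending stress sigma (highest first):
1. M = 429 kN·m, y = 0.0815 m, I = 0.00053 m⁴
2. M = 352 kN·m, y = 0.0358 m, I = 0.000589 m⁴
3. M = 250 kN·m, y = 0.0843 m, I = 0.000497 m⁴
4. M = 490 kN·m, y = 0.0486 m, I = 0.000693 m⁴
Model: a beam in bending (y = distance from the neutral axis to the outermost fibre), so sigma = (M·y) / I (SI units).
  Case 1: sigma = (429000 × 0.0815) / 0.00053 = 6.597 × 10⁷ Pa = 65.97 MPa
  Case 2: sigma = (352000 × 0.0358) / 0.000589 = 2.139 × 10⁷ Pa = 21.39 MPa
  Case 3: sigma = (250000 × 0.0843) / 0.000497 = 4.24 × 10⁷ Pa = 42.4 MPa
  Case 4: sigma = (490000 × 0.0486) / 0.000693 = 3.436 × 10⁷ Pa = 34.36 MPa
Ordering: 65.97 MPa (case 1) > 42.4 MPa (case 3) > 34.36 MPa (case 4) > 21.39 MPa (case 2)
Final answer: 1, 3, 4, 2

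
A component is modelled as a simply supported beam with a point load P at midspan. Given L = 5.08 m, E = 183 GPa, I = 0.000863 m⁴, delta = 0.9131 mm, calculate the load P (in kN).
Model: a simply supported beam with a point load P at midspan, so delta = (P·L^3) / (48·E·I).
Solve for P: P = (48·delta·E·I) / L^3.
Convert to SI units:
  E = 183 GPa = 1.83 × 10¹¹ Pa
  delta = 0.9131 mm = 0.0009131 m
Substitute:
  P = (48 × 0.0009131 × (1.83 × 10¹¹) × 0.000863) / 5.08^3
  P = 52800 N
Convert: P = 52800 N = 52.8 kN
Final answer: P = 52.8 kN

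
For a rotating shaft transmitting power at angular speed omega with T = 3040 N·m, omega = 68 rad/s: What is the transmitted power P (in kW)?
Model: a rotating shaft transmitting power at angular speed omega, so P = T·omega.
Substitute:
  P = 3040 × 68
  P = 206700 W
Convert: P = 206700 W = 206.7 kW
Final answer: P = 206.7 kW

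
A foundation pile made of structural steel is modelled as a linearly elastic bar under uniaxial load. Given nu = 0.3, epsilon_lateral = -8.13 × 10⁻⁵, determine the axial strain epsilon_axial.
Model: a linearly elastic bar under uniaxial load, so epsilon_lateral = -nu·epsilon_axial.
Solve for epsilon_axial: epsilon_axial = -epsilon_lateral / nu.
Substitute:
  epsilon_axial = -(-8.13 × 10⁻⁵) / 0.3
  epsilon_axial = 0.000271
Final answer: epsilon_axial = 0.000271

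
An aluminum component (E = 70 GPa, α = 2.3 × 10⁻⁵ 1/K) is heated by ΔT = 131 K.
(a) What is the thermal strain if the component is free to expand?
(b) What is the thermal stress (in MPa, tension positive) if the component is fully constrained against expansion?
(a) Free thermal strain ε_th = α·ΔT = (2.3 × 10⁻⁵) × 131 = 0.003013
(b) Fully constrained, the expansion is suppressed, so σ = -E·α·ΔT. Convert E = 70 GPa = 7 × 10¹⁰ Pa.
  σ = -(7 × 10¹⁰) × (2.3 × 10⁻⁵) × 131 = -2.109 × 10⁸ Pa = -210.9 MPa (compressive)
Final answer: (a) ε_th = 0.003013, (b) σ = -210.9 MPa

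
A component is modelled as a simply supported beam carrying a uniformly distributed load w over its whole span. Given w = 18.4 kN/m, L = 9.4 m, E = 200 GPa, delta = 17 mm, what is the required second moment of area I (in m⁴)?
Model: a simply supported beam carrying a uniformly distributed load w over its whole span, so delta = (5·w·L^4) / (384·E·I).
Solve for I: I = (5·w·L^4) / (384·delta·E).
Convert to SI units:
  w = 18.4 kN/m = 18400 N/m
  E = 200 GPa = 2 × 10¹¹ Pa
  delta = 17 mm = 0.017 m
Substitute:
  I = (5 × 18400 × 9.4^4) / (384 × 0.017 × (2 × 10¹¹))
  I = 0.0005502 m⁴
Final answer: I = 0.0005502 m⁴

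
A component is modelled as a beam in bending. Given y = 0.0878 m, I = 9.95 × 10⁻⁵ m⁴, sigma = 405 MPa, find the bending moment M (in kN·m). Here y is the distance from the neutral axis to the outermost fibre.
Model: a beam in bending, so sigma = (M·y) / I.
Solve for M: M = (sigma·I) / y.
Convert to SI units:
  sigma = 405 MPa = 4.05 × 10⁸ Pa
Substitute:
  M = ((4.05 × 10⁸) × (9.95 × 10⁻⁵)) / 0.0878
  M = 459000 N·m
Convert: M = 459000 N·m = 459 kN·m
Final answer: M = 459 kN·m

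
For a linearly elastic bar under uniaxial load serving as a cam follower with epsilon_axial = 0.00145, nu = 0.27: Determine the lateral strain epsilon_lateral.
Model: a linearly elastic bar under uniaxial load, so epsilon_lateral = -nu·epsilon_axial.
Substitute:
  epsilon_lateral = -(0.27 × 0.00145)
  epsilon_lateral = -0.0003915
Final answer: epsilon_lateral = -0.0003915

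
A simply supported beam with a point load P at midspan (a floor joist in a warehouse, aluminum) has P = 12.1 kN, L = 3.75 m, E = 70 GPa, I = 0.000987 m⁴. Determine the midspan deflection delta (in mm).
Model: a simply supported beam with a point load P at midspan, so delta = (P·L^3) / (48·E·I).
Convert to SI units:
  P = 12.1 kN = 12100 N
  E = 70 GPa = 7 × 10¹⁰ Pa
Substitute:
  delta = (12100 × 3.75^3) / (48 × (7 × 10¹⁰) × 0.000987)
  delta = 0.0001924 m
Convert: delta = 0.0001924 m = 0.1924 mm
Final answer: delta = 0.1924 mm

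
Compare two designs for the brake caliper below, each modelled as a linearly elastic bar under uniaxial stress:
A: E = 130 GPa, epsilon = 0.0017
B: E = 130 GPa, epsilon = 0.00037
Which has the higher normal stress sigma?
Model: a linearly elastic bar under uniaxial stress, so sigma = E·epsilon (SI units).
  A: sigma = (1.3 × 10¹¹) × 0.0017 = 2.21 × 10⁸ Pa = 221 MPa
  B: sigma = (1.3 × 10¹¹) × 0.00037 = 4.81 × 10⁷ Pa = 48.1 MPa
221 MPa > 48.1 MPa, so A is larger.
Final answer: A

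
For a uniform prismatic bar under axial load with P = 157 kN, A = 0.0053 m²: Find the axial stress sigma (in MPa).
Model: a uniform prismatic bar under axial load, so sigma = P / A.
Convert to SI units:
  P = 157 kN = 157000 N
Substitute:
  sigma = 157000 / 0.0053
  sigma = 2.962 × 10⁷ Pa
Convert: sigma = 2.962 × 10⁷ Pa = 29.62 MPa
Final answer: sigma = 29.62 MPa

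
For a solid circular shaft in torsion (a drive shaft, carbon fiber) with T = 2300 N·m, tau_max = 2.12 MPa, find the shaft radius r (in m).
Model: a solid circular shaft in torsion, so tau_max = (2·T) / (π·r^3).
Solve for r: r = ((2·T) / (π·tau_max))^(1/3).
Convert to SI units:
  tau_max = 2.12 MPa = 2.12 × 10⁶ Pa
Substitute:
  r = ((2 × 2300) / (π × (2.12 × 10⁶)))^(1/3)
  r = 0.08839 m
Final answer: r = 0.08839 m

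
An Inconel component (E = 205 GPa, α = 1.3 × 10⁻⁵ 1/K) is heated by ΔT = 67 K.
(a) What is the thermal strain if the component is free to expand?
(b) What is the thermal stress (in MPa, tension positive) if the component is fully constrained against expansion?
(a) Free thermal strain ε_th = α·ΔT = (1.3 × 10⁻⁵) × 67 = 0.000871
(b) Fully constrained, the expansion is suppressed, so σ = -E·α·ΔT. Convert E = 205 GPa = 2.05 × 10¹¹ Pa.
  σ = -(2.05 × 10¹¹) × (1.3 × 10⁻⁵) × 67 = -1.786 × 10⁸ Pa = -178.6 MPa (compressive)
Final answer: (a) ε_th = 0.000871, (b) σ = -178.6 MPa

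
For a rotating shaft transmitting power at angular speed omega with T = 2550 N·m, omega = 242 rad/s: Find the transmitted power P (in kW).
Model: a rotating shaft transmitting power at angular speed omega, so P = T·omega.
Substitute:
  P = 2550 × 242
  P = 617100 W
Convert: P = 617100 W = 617.1 kW
Final answer: P = 617.1 kW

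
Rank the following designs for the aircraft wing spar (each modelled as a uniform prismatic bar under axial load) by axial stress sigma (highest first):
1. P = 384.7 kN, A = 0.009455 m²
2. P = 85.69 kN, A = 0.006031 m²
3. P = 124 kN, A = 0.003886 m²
Model: a uniform prismatic bar under axial load, so sigma = P / A (SI units).
  Case 1: sigma = 384700 / 0.009455 = 4.069 × 10⁷ Pa = 40.69 MPa
  Case 2: sigma = 85690 / 0.006031 = 1.421 × 10⁷ Pa = 14.21 MPa
  Case 3: sigma = 124000 / 0.003886 = 3.191 × 10⁷ Pa = 31.91 MPa
Ordering: 40.69 MPa (case 1) > 31.91 MPa (case 3) > 14.21 MPa (case 2)
Final answer: 1, 3, 2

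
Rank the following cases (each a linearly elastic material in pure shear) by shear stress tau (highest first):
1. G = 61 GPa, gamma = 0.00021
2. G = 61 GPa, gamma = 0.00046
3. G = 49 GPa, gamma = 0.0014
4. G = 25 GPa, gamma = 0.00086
Model: a linearly elastic material in pure shear, so tau = G·gamma (SI units).
  Case 1: tau = (6.1 × 10¹⁰) × 0.00021 = 1.281 × 10⁷ Pa = 12.81 MPa
  Case 2: tau = (6.1 × 10¹⁰) × 0.00046 = 2.806 × 10⁷ Pa = 28.06 MPa
  Case 3: tau = (4.9 × 10¹⁰) × 0.0014 = 6.86 × 10⁷ Pa = 68.6 MPa
  Case 4: tau = (2.5 × 10¹⁰) × 0.00086 = 2.15 × 10⁷ Pa = 21.5 MPa
Ordering: 68.6 MPa (case 3) > 28.06 MPa (case 2) > 21.5 MPa (case 4) > 12.81 MPa (case 1)
Final answer: 3, 2, 4, 1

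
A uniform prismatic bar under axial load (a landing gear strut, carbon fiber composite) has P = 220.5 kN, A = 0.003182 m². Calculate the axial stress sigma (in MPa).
Model: a uniform prismatic bar under axial load, so sigma = P / A.
Convert to SI units:
  P = 220.5 kN = 220500 N
Substitute:
  sigma = 220500 / 0.003182
  sigma = 6.93 × 10⁷ Pa
Convert: sigma = 6.93 × 10⁷ Pa = 69.3 MPa
Final answer: sigma = 69.3 MPa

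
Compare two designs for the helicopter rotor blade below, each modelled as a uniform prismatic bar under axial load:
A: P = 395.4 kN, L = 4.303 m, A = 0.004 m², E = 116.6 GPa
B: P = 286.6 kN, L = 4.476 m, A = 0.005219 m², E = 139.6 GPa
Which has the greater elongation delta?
Model: a uniform prismatic bar under axial load, so delta = (P·L) / (A·E) (SI units).
  A: delta = (395400 × 4.303) / (0.004 × (1.166 × 10¹¹)) = 0.003648 m = 3.648 mm
  B: delta = (286600 × 4.476) / (0.005219 × (1.396 × 10¹¹)) = 0.001761 m = 1.761 mm
3.648 mm > 1.761 mm, so A is larger.
Final answer: A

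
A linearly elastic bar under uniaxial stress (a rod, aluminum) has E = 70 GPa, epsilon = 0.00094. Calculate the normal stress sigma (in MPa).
Model: a linearly elastic bar under uniaxial stress, so sigma = E·epsilon.
Convert to SI units:
  E = 70 GPa = 7 × 10¹⁰ Pa
Substitute:
  sigma = (7 × 10¹⁰) × 0.00094
  sigma = 6.58 × 10⁷ Pa
Convert: sigma = 6.58 × 10⁷ Pa = 65.8 MPa
Final answer: sigma = 65.8 MPa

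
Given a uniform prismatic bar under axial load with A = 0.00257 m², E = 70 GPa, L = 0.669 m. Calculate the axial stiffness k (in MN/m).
Model: a uniform prismatic bar under axial load, so k = (A·E) / L.
Convert to SI units:
  E = 70 GPa = 7 × 10¹⁰ Pa
Substitute:
  k = (0.00257 × (7 × 10¹⁰)) / 0.669
  k = 2.689 × 10⁸ N/m
Convert: k = 2.689 × 10⁸ N/m = 268.9 MN/m
Final answer: k = 268.9 MN/m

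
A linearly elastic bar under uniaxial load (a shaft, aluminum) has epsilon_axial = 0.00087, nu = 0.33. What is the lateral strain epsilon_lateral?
Model: a linearly elastic bar under uniaxial load, so epsilon_lateral = -nu·epsilon_axial.
Substitute:
  epsilon_lateral = -(0.33 × 0.00087)
  epsilon_lateral = -0.0002871
Final answer: epsilon_lateral = -0.0002871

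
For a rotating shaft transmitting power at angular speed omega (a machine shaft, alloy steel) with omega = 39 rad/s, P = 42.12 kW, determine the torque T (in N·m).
Model: a rotating shaft transmitting power at angular speed omega, so P = T·omega.
Solve for T: T = P / omega.
Convert to SI units:
  P = 42.12 kW = 42120 W
Substitute:
  T = 42120 / 39
  T = 1080 N·m
Final answer: T = 1080 N·m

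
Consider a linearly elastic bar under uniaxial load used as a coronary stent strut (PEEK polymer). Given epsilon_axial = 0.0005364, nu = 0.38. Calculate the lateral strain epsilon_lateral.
Model: a linearly elastic bar under uniaxial load, so epsilon_lateral = -nu·epsilon_axial.
Substitute:
  epsilon_lateral = -(0.38 × 0.0005364)
  epsilon_lateral = -0.0002038
Final answer: epsilon_lateral = -0.0002038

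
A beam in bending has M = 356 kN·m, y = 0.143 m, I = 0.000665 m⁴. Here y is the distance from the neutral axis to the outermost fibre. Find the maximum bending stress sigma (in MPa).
Model: a beam in bending, so sigma = (M·y) / I.
Convert to SI units:
  M = 356 kN·m = 356000 N·m
Substitute:
  sigma = (356000 × 0.143) / 0.000665
  sigma = 7.655 × 10⁷ Pa
Convert: sigma = 7.655 × 10⁷ Pa = 76.55 MPa
Final answer: sigma = 76.55 MPa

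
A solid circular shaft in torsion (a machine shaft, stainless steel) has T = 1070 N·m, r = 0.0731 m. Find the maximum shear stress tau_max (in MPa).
Model: a solid circular shaft in torsion, so tau_max = (2·T) / (π·r^3).
Substitute:
  tau_max = (2 × 1070) / (π × 0.0731^3)
  tau_max = 1.744 × 10⁶ Pa
Convert: tau_max = 1.744 × 10⁶ Pa = 1.744 MPa
Final answer: tau_max = 1.744 MPa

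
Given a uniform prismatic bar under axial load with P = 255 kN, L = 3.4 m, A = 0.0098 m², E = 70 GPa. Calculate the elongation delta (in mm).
Model: a uniform prismatic bar under axial load, so delta = (P·L) / (A·E).
Convert to SI units:
  P = 255 kN = 255000 N
  E = 70 GPa = 7 × 10¹⁰ Pa
Substitute:
  delta = (255000 × 3.4) / (0.0098 × (7 × 10¹⁰))
  delta = 0.001264 m
Convert: delta = 0.001264 m = 1.264 mm
Final answer: delta = 1.264 mm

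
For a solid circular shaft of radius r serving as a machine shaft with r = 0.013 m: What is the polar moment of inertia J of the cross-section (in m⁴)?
Model: a solid circular shaft of radius r, so J = (π·r^4) / 2.
Substitute:
  J = (π × 0.013^4) / 2
  J = 4.486 × 10⁻⁸ m⁴
Final answer: J = 4.486 × 10⁻⁸ m⁴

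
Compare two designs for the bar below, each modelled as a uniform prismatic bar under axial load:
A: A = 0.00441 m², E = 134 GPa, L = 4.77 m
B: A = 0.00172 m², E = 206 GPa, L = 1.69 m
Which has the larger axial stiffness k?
Model: a uniform prismatic bar under axial load, so k = (A·E) / L (SI units).
  A: k = (0.00441 × (1.34 × 10¹¹)) / 4.77 = 1.239 × 10⁸ N/m = 123.9 MN/m
  B: k = (0.00172 × (2.06 × 10¹¹)) / 1.69 = 2.097 × 10⁸ N/m = 209.7 MN/m
209.7 MN/m > 123.9 MN/m, so B is larger.
Final answer: B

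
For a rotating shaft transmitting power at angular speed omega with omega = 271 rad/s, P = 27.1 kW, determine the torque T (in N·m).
Model: a rotating shaft transmitting power at angular speed omega, so P = T·omega.
Solve for T: T = P / omega.
Convert to SI units:
  P = 27.1 kW = 27100 W
Substitute:
  T = 27100 / 271
  T = 100 N·m
Final answer: T = 100 N·m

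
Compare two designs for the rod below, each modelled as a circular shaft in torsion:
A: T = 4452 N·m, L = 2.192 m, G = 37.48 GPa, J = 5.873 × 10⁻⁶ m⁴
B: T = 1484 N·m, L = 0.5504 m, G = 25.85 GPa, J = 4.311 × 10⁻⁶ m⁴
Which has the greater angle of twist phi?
Model: a circular shaft in torsion, so phi = (T·L) / (G·J) (SI units).
  A: phi = (4452 × 2.192) / ((3.748 × 10¹⁰) × (5.873 × 10⁻⁶)) = 0.04433 rad = 2.54°
  B: phi = (1484 × 0.5504) / ((2.585 × 10¹⁰) × (4.311 × 10⁻⁶)) = 0.007329 rad = 0.4199°
2.54° > 0.4199°, so A is larger.
Final answer: A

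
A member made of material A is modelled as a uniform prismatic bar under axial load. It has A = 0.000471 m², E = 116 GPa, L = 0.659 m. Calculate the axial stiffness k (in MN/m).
Model: a uniform prismatic bar under axial load, so k = (A·E) / L.
Convert to SI units:
  E = 116 GPa = 1.16 × 10¹¹ Pa
Substitute:
  k = (0.000471 × (1.16 × 10¹¹)) / 0.659
  k = 8.291 × 10⁷ N/m
Convert: k = 8.291 × 10⁷ N/m = 82.91 MN/m
Final answer: k = 82.91 MN/m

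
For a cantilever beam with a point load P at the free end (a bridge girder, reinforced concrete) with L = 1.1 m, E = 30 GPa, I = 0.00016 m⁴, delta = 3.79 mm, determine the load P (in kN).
Model: a cantilever beam with a point load P at the free end, so delta = (P·L^3) / (3·E·I).
Solve for P: P = (3·delta·E·I) / L^3.
Convert to SI units:
  E = 30 GPa = 3 × 10¹⁰ Pa
  delta = 3.79 mm = 0.00379 m
Substitute:
  P = (3 × 0.00379 × (3 × 10¹⁰) × 0.00016) / 1.1^3
  P = 41000 N
Convert: P = 41000 N = 41 kN
Final answer: P = 41 kN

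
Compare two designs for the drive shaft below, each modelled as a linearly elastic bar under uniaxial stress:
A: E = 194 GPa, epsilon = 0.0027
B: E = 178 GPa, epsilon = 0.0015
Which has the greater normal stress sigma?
Model: a linearly elastic bar under uniaxial stress, so sigma = E·epsilon (SI units).
  A: sigma = (1.94 × 10¹¹) × 0.0027 = 5.238 × 10⁸ Pa = 523.8 MPa
  B: sigma = (1.78 × 10¹¹) × 0.0015 = 2.67 × 10⁸ Pa = 267 MPa
523.8 MPa > 267 MPa, so A is larger.
Final answer: A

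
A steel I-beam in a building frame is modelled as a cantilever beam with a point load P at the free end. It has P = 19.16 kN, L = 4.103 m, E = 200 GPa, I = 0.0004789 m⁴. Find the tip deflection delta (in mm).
Model: a cantilever beam with a point load P at the free end, so delta = (P·L^3) / (3·E·I).
Convert to SI units:
  P = 19.16 kN = 19160 N
  E = 200 GPa = 2 × 10¹¹ Pa
Substitute:
  delta = (19160 × 4.103^3) / (3 × (2 × 10¹¹) × 0.0004789)
  delta = 0.004606 m
Convert: delta = 0.004606 m = 4.606 mm
Final answer: delta = 4.606 mm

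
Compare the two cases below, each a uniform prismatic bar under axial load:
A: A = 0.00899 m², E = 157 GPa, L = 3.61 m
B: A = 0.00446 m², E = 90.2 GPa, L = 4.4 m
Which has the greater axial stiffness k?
Model: a uniform prismatic bar under axial load, so k = (A·E) / L (SI units).
  A: k = (0.00899 × (1.57 × 10¹¹)) / 3.61 = 3.91 × 10⁸ N/m = 391 MN/m
  B: k = (0.00446 × (9.02 × 10¹⁰)) / 4.4 = 9.143 × 10⁷ N/m = 91.43 MN/m
391 MN/m > 91.43 MN/m, so A is larger.
Final answer: A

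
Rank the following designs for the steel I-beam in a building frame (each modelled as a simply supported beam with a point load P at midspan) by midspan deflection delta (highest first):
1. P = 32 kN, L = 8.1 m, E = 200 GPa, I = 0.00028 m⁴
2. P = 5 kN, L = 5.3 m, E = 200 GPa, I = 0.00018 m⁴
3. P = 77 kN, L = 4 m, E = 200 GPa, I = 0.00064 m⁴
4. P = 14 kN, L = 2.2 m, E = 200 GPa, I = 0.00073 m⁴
Model: a simply supported beam with a point load P at midspan, so delta = (P·L^3) / (48·E·I) (SI units).
  Case 1: delta = (32000 × 8.1^3) / (48 × (2 × 10¹¹) × 0.00028) = 0.006327 m = 6.327 mm
  Case 2: delta = (5000 × 5.3^3) / (48 × (2 × 10¹¹) × 0.00018) = 0.0004308 m = 0.4308 mm
  Case 3: delta = (77000 × 4^3) / (48 × (2 × 10¹¹) × 0.00064) = 0.0008021 m = 0.8021 mm
  Case 4: delta = (14000 × 2.2^3) / (48 × (2 × 10¹¹) × 0.00073) = 2.127 × 10⁻⁵ m = 0.02127 mm
Ordering: 6.327 mm (case 1) > 0.8021 mm (case 3) > 0.4308 mm (case 2) > 0.02127 mm (case 4)
Final answer: 1, 3, 2, 4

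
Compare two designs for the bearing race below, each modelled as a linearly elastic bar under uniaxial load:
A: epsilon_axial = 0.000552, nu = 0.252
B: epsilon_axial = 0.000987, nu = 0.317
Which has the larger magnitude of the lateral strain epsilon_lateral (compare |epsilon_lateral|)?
Model: a linearly elastic bar under uniaxial load, so epsilon_lateral = -nu·epsilon_axial (SI units).
  A: epsilon_lateral = -(0.252 × 0.000552) = -0.0001391
  B: epsilon_lateral = -(0.317 × 0.000987) = -0.0003129
|epsilon_lateral|: A = 0.0001391, B = 0.0003129, so B is larger in magnitude.
Final answer: B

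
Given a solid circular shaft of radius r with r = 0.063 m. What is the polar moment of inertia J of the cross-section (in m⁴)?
Model: a solid circular shaft of radius r, so J = (π·r^4) / 2.
Substitute:
  J = (π × 0.063^4) / 2
  J = 2.474 × 10⁻⁵ m⁴
Final answer: J = 2.474 × 10⁻⁵ m⁴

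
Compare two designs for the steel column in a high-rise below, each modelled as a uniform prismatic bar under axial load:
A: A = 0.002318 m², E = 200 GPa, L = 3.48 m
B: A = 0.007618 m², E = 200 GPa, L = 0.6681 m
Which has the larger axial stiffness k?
Model: a uniform prismatic bar under axial load, so k = (A·E) / L (SI units).
  A: k = (0.002318 × (2 × 10¹¹)) / 3.48 = 1.332 × 10⁸ N/m = 133.2 MN/m
  B: k = (0.007618 × (2 × 10¹¹)) / 0.6681 = 2.28 × 10⁹ N/m = 2280 MN/m
2280 MN/m > 133.2 MN/m, so B is larger.
Final answer: B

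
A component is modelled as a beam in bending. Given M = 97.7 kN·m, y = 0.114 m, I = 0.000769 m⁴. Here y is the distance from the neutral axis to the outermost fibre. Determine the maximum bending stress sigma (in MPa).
Model: a beam in bending, so sigma = (M·y) / I.
Convert to SI units:
  M = 97.7 kN·m = 97700 N·m
Substitute:
  sigma = (97700 × 0.114) / 0.000769
  sigma = 1.448 × 10⁷ Pa
Convert: sigma = 1.448 × 10⁷ Pa = 14.48 MPa
Final answer: sigma = 14.48 MPa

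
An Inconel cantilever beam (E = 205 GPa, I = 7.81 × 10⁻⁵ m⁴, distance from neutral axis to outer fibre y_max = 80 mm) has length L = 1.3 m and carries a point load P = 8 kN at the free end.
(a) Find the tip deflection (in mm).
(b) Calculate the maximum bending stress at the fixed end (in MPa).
(a) Tip deflection of a cantilever with an end point load: δ = P·L^3 / (3·E·I). Convert P = 8 kN = 8000 N, E = 205 GPa = 2.05 × 10¹¹ Pa.
  δ = (8000 × 1.3^3) / (3 × (2.05 × 10¹¹) × (7.81 × 10⁻⁵)) = 0.0003659 m = 0.3659 mm
(b) Maximum bending moment at the fixed end: M = P·L = 8000 × 1.3 = 10400 N·m. Convert y_max = 80 mm = 0.08 m.
  σ = M·y_max / I = (10400 × 0.08) / (7.81 × 10⁻⁵) = 1.065 × 10⁷ Pa = 10.65 MPa
Final answer: (a) δ = 0.3659 mm, (b) σ = 10.65 MPa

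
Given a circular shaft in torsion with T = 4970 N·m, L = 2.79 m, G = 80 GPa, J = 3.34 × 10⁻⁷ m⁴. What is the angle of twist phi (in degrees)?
Model: a circular shaft in torsion, so phi = (T·L) / (G·J).
Convert to SI units:
  G = 80 GPa = 8 × 10¹⁰ Pa
Substitute:
  phi = (4970 × 2.79) / ((8 × 10¹⁰) × (3.34 × 10⁻⁷))
  phi = 0.5189 rad
Convert to degrees: phi = 0.5189 × 180/π = 29.73°
Final answer: phi = 29.73°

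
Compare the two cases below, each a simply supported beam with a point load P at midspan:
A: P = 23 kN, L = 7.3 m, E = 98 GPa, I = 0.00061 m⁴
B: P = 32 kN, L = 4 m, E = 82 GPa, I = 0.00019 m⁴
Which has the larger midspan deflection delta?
Model: a simply supported beam with a point load P at midspan, so delta = (P·L^3) / (48·E·I) (SI units).
  A: delta = (23000 × 7.3^3) / (48 × (9.8 × 10¹⁰) × 0.00061) = 0.003118 m = 3.118 mm
  B: delta = (32000 × 4^3) / (48 × (8.2 × 10¹⁰) × 0.00019) = 0.002739 m = 2.739 mm
3.118 mm > 2.739 mm, so A is larger.
Final answer: A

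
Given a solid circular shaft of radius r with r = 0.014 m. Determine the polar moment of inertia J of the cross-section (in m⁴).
Model: a solid circular shaft of radius r, so J = (π·r^4) / 2.
Substitute:
  J = (π × 0.014^4) / 2
  J = 6.034 × 10⁻⁸ m⁴
Final answer: J = 6.034 × 10⁻⁸ m⁴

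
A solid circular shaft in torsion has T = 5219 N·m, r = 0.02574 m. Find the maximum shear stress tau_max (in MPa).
Model: a solid circular shaft in torsion, so tau_max = (2·T) / (π·r^3).
Substitute:
  tau_max = (2 × 5219) / (π × 0.02574^3)
  tau_max = 1.948 × 10⁸ Pa
Convert: tau_max = 1.948 × 10⁸ Pa = 194.8 MPa
Final answer: tau_max = 194.8 MPa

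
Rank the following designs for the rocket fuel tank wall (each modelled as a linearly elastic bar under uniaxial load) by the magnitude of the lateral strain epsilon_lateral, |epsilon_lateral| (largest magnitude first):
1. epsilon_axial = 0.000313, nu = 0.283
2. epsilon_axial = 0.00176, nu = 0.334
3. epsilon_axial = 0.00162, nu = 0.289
Model: a linearly elastic bar under uniaxial load, so epsilon_lateral = -nu·epsilon_axial (SI units).
  Case 1: epsilon_lateral = -(0.283 × 0.000313) = -8.858 × 10⁻⁵
  Case 2: epsilon_lateral = -(0.334 × 0.00176) = -0.0005878
  Case 3: epsilon_lateral = -(0.289 × 0.00162) = -0.0004682
Ordering by |epsilon_lateral|: 0.0005878 (case 2) > 0.0004682 (case 3) > 8.858 × 10⁻⁵ (case 1)
Final answer: 2, 3, 1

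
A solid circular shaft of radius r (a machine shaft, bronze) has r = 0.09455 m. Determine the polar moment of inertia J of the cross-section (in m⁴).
Model: a solid circular shaft of radius r, so J = (π·r^4) / 2.
Substitute:
  J = (π × 0.09455^4) / 2
  J = 0.0001255 m⁴
Final answer: J = 0.0001255 m⁴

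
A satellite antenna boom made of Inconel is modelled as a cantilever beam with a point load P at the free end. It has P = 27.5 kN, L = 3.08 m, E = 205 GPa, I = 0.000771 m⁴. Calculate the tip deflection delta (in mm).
Model: a cantilever beam with a point load P at the free end, so delta = (P·L^3) / (3·E·I).
Convert to SI units:
  P = 27.5 kN = 27500 N
  E = 205 GPa = 2.05 × 10¹¹ Pa
Substitute:
  delta = (27500 × 3.08^3) / (3 × (2.05 × 10¹¹) × 0.000771)
  delta = 0.001695 m
Convert: delta = 0.001695 m = 1.695 mm
Final answer: delta = 1.695 mm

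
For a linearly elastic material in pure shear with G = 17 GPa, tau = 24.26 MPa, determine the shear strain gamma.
Model: a linearly elastic material in pure shear, so tau = G·gamma.
Solve for gamma: gamma = tau / G.
Convert to SI units:
  G = 17 GPa = 1.7 × 10¹⁰ Pa
  tau = 24.26 MPa = 2.426 × 10⁷ Pa
Substitute:
  gamma = (2.426 × 10⁷) / (1.7 × 10¹⁰)
  gamma = 0.001427
Final answer: gamma = 0.001427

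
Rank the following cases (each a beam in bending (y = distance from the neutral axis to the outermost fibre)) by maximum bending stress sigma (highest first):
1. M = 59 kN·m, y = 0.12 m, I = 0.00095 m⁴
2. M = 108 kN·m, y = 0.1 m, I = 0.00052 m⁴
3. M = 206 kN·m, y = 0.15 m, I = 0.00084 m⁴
Model: a beam in bending (y = distance from the neutral axis to the outermost fibre), so sigma = (M·y) / I (SI units).
  Case 1: sigma = (59000 × 0.12) / 0.00095 = 7.453 × 10⁶ Pa = 7.453 MPa
  Case 2: sigma = (108000 × 0.1) / 0.00052 = 2.077 × 10⁷ Pa = 20.77 MPa
  Case 3: sigma = (206000 × 0.15) / 0.00084 = 3.679 × 10⁷ Pa = 36.79 MPa
Ordering: 36.79 MPa (case 3) > 20.77 MPa (case 2) > 7.453 MPa (case 1)
Final answer: 3, 2, 1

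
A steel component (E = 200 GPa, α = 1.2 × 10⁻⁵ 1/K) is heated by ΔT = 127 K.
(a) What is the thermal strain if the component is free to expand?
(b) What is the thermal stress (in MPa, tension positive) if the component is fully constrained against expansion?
(a) Free thermal strain ε_th = α·ΔT = (1.2 × 10⁻⁵) × 127 = 0.001524
(b) Fully constrained, the expansion is suppressed, so σ = -E·α·ΔT. Convert E = 200 GPa = 2 × 10¹¹ Pa.
  σ = -(2 × 10¹¹) × (1.2 × 10⁻⁵) × 127 = -3.048 × 10⁸ Pa = -304.8 MPa (compressive)
Final answer: (a) ε_th = 0.001524, (b) σ = -304.8 MPa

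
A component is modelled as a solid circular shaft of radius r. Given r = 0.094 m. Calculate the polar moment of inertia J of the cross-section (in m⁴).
Model: a solid circular shaft of radius r, so J = (π·r^4) / 2.
Substitute:
  J = (π × 0.094^4) / 2
  J = 0.0001226 m⁴
Final answer: J = 0.0001226 m⁴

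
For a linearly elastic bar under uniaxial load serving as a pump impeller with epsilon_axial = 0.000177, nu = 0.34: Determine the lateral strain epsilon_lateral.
Model: a linearly elastic bar under uniaxial load, so epsilon_lateral = -nu·epsilon_axial.
Substitute:
  epsilon_lateral = -(0.34 × 0.000177)
  epsilon_lateral = -6.018 × 10⁻⁵
Final answer: epsilon_lateral = -6.018 × 10⁻⁵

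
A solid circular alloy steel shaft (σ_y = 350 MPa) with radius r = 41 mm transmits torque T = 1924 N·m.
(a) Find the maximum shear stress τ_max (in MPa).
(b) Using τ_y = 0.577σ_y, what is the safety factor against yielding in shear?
(a) For a solid circular shaft, τ_max = T·r/J with J = π·r^4/2, i.e. τ_max = 2·T / (π·r^3). Convert r = 41 mm = 0.041 m.
  τ_max = (2 × 1924) / (π × 0.041^3) = 1.777 × 10⁷ Pa = 17.77 MPa
(b) τ_y = 0.577 × 350 = 201.95 MPa
  SF = τ_y/τ_max = 201.95 / 17.77 = 11.36
Final answer: (a) τ_max = 17.77 MPa, (b) SF = 11.36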